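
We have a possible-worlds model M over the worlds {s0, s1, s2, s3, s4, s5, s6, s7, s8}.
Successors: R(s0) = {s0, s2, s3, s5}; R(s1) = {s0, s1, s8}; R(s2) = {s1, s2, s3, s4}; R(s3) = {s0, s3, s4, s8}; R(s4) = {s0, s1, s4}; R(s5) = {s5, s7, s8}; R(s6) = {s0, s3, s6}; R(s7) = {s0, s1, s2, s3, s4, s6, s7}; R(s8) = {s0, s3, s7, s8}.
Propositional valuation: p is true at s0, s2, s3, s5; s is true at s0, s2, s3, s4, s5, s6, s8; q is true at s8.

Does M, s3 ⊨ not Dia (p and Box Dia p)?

At s3: Dia (p and Box Dia p) is true, so not Dia (p and Box Dia p) is false.
  At s3: Dia (p and Box Dia p) requires p and Box Dia p at some successor in {s0, s3, s4, s8}.
    p and Box Dia p holds at s0, so Dia (p and Box Dia p) is true at s3.
      At s0: p is true, Box Dia p is true, so p and Box Dia p is true.

No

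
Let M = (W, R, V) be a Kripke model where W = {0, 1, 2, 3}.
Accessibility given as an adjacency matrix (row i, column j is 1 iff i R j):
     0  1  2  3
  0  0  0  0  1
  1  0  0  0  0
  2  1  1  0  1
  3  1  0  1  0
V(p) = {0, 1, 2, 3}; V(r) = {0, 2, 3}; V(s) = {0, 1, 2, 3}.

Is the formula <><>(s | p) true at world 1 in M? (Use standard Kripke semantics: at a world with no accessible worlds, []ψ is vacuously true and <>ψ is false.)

No

Recall that <>ψ holds at a world iff ψ holds at some accessible world.
At 1: no accessible worlds, so <><>(s | p) is false.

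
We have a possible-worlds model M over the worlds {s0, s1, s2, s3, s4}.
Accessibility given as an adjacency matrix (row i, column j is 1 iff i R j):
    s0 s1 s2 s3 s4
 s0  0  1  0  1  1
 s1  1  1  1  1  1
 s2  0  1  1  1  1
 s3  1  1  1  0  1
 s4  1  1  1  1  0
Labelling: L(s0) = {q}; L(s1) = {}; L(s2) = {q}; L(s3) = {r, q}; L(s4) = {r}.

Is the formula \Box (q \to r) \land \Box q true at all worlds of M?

Let φ = \Box (q \to r) \land \Box q. Evaluate φ at each world:
  s0 (successors {s1, s3, s4}): φ is false.
  s1 (successors {s0, s1, s2, s3, s4}): φ is false.
  s2 (successors {s1, s2, s3, s4}): φ is false.
  s3 (successors {s0, s1, s2, s4}): φ is false.
  s4 (successors {s0, s1, s2, s3}): φ is false.
Detail at s0 (counterexample):
  At s0: \Box (q \to r) is true, \Box q is false, so \Box (q \to r) \land \Box q is false.
    At s0: \Box (q \to r) requires q \to r at every successor {s1, s3, s4}.
      At s1: q \to r is true.
      At s3: q \to r is true.
      At s4: q \to r is true.
    So \Box (q \to r) is true at s0.
    At s0: \Box q requires q at every successor {s1, s3, s4}.
      q fails at s1, so \Box q is false at s0.

No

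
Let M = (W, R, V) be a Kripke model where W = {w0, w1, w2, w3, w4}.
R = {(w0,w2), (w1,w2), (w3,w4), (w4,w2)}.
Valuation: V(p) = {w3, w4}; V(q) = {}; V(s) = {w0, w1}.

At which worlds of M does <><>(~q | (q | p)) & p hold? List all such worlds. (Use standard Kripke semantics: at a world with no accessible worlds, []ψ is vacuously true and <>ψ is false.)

Recall that <>ψ holds at a world iff ψ holds at some accessible world.
Let φ = <><>(~q | (q | p)) & p. Evaluate φ at each world:
  w0 (successors {w2}): φ is false.
  w1 (successors {w2}): φ is false.
  w2 (successors ∅): φ is false.
  w3 (successors {w4}): φ is true.
  w4 (successors {w2}): φ is false.
For instance, at w3:
  At w3: <><>(~q | (q | p)) is true, p is true, so <><>(~q | (q | p)) & p is true.
    At w3: <><>(~q | (q | p)) requires <>(~q | (q | p)) at some successor in {w4}.
      <>(~q | (q | p)) holds at w4, so <><>(~q | (q | p)) is true at w3.
Satisfying worlds: {w3}

w3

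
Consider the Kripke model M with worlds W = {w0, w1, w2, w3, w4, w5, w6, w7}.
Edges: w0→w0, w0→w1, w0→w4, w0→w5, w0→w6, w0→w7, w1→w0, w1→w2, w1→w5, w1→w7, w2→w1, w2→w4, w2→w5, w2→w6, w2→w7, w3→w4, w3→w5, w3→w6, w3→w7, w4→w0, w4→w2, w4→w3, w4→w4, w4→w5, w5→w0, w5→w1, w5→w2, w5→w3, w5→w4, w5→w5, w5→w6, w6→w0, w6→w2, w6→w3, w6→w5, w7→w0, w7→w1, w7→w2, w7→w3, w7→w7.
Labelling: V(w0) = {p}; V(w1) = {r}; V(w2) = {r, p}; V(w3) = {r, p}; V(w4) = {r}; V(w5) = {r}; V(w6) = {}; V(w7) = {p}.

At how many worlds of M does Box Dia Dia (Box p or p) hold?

Let φ = Box Dia Dia (Box p or p). Evaluate φ at each world:
  w0 (successors {w0, w1, w4, w5, w6, w7}): φ is true.
  w1 (successors {w0, w2, w5, w7}): φ is true.
  w2 (successors {w1, w4, w5, w6, w7}): φ is true.
  w3 (successors {w4, w5, w6, w7}): φ is true.
  w4 (successors {w0, w2, w3, w4, w5}): φ is true.
  w5 (successors {w0, w1, w2, w3, w4, w5, w6}): φ is true.
  w6 (successors {w0, w2, w3, w5}): φ is true.
  w7 (successors {w0, w1, w2, w3, w7}): φ is true.
For instance, at w5:
  At w5: Box Dia Dia (Box p or p) requires Dia Dia (Box p or p) at every successor {w0, w1, w2, w3, w4, w5, w6}.
    At w0: Dia Dia (Box p or p) is true.
    At w1: Dia Dia (Box p or p) is true.
    At w2: Dia Dia (Box p or p) is true.
    At w3: Dia Dia (Box p or p) is true.
    At w4: Dia Dia (Box p or p) is true.
    At w5: Dia Dia (Box p or p) is true.
    At w6: Dia Dia (Box p or p) is true.
  So Box Dia Dia (Box p or p) is true at w5.
Satisfying worlds: {w0, w1, w2, w3, w4, w5, w6, w7}

8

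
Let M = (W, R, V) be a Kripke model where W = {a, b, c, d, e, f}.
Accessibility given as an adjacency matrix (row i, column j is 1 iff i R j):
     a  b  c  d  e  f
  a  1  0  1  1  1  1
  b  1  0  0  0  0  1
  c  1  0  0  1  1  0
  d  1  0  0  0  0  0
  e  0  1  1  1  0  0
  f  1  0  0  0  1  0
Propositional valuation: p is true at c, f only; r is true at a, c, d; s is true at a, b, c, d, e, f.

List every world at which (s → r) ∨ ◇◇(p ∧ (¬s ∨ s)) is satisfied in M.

Let φ = (s → r) ∨ ◇◇(p ∧ (¬s ∨ s)). Evaluate φ at each world:
  a (successors {a, c, d, e, f}): φ is true.
  b (successors {a, f}): φ is true.
  c (successors {a, d, e}): φ is true.
  d (successors {a}): φ is true.
  e (successors {b, c, d}): φ is true.
  f (successors {a, e}): φ is true.
For instance, at d:
  At d: s → r is true, ◇◇(p ∧ (¬s ∨ s)) is true, so (s → r) ∨ ◇◇(p ∧ (¬s ∨ s)) is true.
    At d: ◇◇(p ∧ (¬s ∨ s)) requires ◇(p ∧ (¬s ∨ s)) at some successor in {a}.
      ◇(p ∧ (¬s ∨ s)) holds at a, so ◇◇(p ∧ (¬s ∨ s)) is true at d.
Satisfying worlds: {a, b, c, d, e, f}

a, b, c, d, e, f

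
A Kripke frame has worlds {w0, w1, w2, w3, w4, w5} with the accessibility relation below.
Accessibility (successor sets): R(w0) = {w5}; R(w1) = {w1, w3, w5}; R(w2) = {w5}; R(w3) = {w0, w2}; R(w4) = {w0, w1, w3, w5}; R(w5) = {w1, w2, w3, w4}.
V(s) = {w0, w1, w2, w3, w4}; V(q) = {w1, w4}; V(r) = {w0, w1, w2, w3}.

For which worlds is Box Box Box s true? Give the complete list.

w3

Let φ = Box Box Box s. Evaluate φ at each world:
  w0 (successors {w5}): φ is false.
  w1 (successors {w1, w3, w5}): φ is false.
  w2 (successors {w5}): φ is false.
  w3 (successors {w0, w2}): φ is true.
  w4 (successors {w0, w1, w3, w5}): φ is false.
  w5 (successors {w1, w2, w3, w4}): φ is false.
For instance, at w5:
  At w5: Box Box Box s requires Box Box s at every successor {w1, w2, w3, w4}.
    Box Box s fails at w1, so Box Box Box s is false at w5.
      At w1: Box Box s requires Box s at every successor {w1, w3, w5}.
        Box s fails at w1, so Box Box s is false at w1.
Satisfying worlds: {w3}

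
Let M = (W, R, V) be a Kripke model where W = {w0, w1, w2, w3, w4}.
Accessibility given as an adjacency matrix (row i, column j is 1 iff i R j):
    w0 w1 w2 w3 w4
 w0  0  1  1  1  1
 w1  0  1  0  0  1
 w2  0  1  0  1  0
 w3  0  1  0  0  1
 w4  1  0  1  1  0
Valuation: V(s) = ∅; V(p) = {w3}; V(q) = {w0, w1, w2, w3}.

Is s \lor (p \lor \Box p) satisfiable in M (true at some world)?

Let φ = s \lor (p \lor \Box p). Evaluate φ at each world:
  w0 (successors {w1, w2, w3, w4}): φ is false.
  w1 (successors {w1, w4}): φ is false.
  w2 (successors {w1, w3}): φ is false.
  w3 (successors {w1, w4}): φ is true.
  w4 (successors {w0, w2, w3}): φ is false.
Detail at w3 (witness):
  At w3: s is false, p \lor \Box p is true, so s \lor (p \lor \Box p) is true.
    At w3: p is true, \Box p is false, so p \lor \Box p is true.
      At w3: \Box p requires p at every successor {w1, w4}.
        p fails at w1, so \Box p is false at w3.

Yes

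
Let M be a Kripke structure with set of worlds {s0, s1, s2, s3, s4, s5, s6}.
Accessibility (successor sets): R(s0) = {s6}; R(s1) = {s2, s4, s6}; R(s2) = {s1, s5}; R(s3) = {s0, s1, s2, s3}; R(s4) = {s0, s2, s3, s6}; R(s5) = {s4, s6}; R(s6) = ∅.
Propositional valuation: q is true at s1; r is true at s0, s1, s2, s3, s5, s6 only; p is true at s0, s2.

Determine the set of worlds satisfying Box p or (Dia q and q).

Let φ = Box p or (Dia q and q). Evaluate φ at each world:
  s0 (successors {s6}): φ is false.
  s1 (successors {s2, s4, s6}): φ is false.
  s2 (successors {s1, s5}): φ is false.
  s3 (successors {s0, s1, s2, s3}): φ is false.
  s4 (successors {s0, s2, s3, s6}): φ is false.
  s5 (successors {s4, s6}): φ is false.
  s6 (successors ∅): φ is true.
For instance, at s5:
  At s5: Box p is false, Dia q and q is false, so Box p or (Dia q and q) is false.
    At s5: Box p requires p at every successor {s4, s6}.
      p fails at s4, so Box p is false at s5.
    At s5: Dia q is false, q is false, so Dia q and q is false.
      At s5: Dia q requires q at some successor in {s4, s6}.
        At s4: q is false.
        At s6: q is false.
      So Dia q is false at s5.
Satisfying worlds: {s6}

s6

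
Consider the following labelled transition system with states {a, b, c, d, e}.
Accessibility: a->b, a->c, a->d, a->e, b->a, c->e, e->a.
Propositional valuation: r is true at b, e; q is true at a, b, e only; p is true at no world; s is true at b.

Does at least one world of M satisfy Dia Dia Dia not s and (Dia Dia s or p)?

Yes

Let φ = Dia Dia Dia not s and (Dia Dia s or p). Evaluate φ at each world:
  a (successors {b, c, d, e}): φ is false.
  b (successors {a}): φ is true.
  c (successors {e}): φ is false.
  d (successors ∅): φ is false.
  e (successors {a}): φ is true.
Detail at b (witness):
  At b: Dia Dia Dia not s is true, Dia Dia s or p is true, so Dia Dia Dia not s and (Dia Dia s or p) is true.
    At b: Dia Dia Dia not s requires Dia Dia not s at some successor in {a}.
      Dia Dia not s holds at a, so Dia Dia Dia not s is true at b.
    At b: Dia Dia s is true, p is false, so Dia Dia s or p is true.
      At b: Dia Dia s requires Dia s at some successor in {a}.
        Dia s holds at a, so Dia Dia s is true at b.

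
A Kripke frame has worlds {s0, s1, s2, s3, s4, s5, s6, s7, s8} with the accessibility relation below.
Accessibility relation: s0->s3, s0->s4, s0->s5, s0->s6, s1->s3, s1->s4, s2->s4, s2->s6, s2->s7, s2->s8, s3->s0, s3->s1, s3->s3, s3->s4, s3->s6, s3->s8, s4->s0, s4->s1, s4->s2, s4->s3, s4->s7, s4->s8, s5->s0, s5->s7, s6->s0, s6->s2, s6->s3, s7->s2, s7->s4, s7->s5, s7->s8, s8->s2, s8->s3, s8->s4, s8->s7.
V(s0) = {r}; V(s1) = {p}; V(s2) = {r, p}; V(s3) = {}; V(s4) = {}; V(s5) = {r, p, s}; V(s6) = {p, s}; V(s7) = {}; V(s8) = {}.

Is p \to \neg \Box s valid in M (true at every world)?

Yes

Let φ = p \to \neg \Box s. Evaluate φ at each world:
  s0 (successors {s3, s4, s5, s6}): φ is true.
  s1 (successors {s3, s4}): φ is true.
  s2 (successors {s4, s6, s7, s8}): φ is true.
  s3 (successors {s0, s1, s3, s4, s6, s8}): φ is true.
  s4 (successors {s0, s1, s2, s3, s7, s8}): φ is true.
  s5 (successors {s0, s7}): φ is true.
  s6 (successors {s0, s2, s3}): φ is true.
  s7 (successors {s2, s4, s5, s8}): φ is true.
  s8 (successors {s2, s3, s4, s7}): φ is true.
For instance, at s0:
  At s0: p is false, \neg \Box s is true, so p \to \neg \Box s is true.
    At s0: \Box s is false, so \neg \Box s is true.
      At s0: \Box s requires s at every successor {s3, s4, s5, s6}.
        s fails at s3, so \Box s is false at s0.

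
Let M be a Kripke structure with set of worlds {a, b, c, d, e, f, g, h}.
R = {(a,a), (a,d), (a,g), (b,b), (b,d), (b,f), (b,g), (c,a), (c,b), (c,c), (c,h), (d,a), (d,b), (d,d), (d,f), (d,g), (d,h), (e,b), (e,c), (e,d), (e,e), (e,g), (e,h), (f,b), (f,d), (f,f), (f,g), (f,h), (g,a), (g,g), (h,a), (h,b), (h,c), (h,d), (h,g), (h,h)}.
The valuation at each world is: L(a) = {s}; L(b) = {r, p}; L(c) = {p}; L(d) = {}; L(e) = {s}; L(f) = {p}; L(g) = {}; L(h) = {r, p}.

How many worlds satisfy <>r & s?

1

Let φ = <>r & s. Evaluate φ at each world:
  a (successors {a, d, g}): φ is false.
  b (successors {b, d, f, g}): φ is false.
  c (successors {a, b, c, h}): φ is false.
  d (successors {a, b, d, f, g, h}): φ is false.
  e (successors {b, c, d, e, g, h}): φ is true.
  f (successors {b, d, f, g, h}): φ is false.
  g (successors {a, g}): φ is false.
  h (successors {a, b, c, d, g, h}): φ is false.
For instance, at c:
  At c: <>r is true, s is false, so <>r & s is false.
    At c: <>r requires r at some successor in {a, b, c, h}.
      r holds at b, so <>r is true at c.
Satisfying worlds: {e}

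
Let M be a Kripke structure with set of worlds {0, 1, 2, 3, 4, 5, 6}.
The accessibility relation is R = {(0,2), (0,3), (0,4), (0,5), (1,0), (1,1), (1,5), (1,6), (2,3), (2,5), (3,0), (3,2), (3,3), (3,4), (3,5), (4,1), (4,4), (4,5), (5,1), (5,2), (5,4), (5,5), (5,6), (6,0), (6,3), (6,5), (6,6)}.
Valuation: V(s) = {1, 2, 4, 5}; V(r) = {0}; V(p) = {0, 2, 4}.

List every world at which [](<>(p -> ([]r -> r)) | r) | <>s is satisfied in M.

0, 1, 2, 3, 4, 5, 6

Let φ = [](<>(p -> ([]r -> r)) | r) | <>s. Evaluate φ at each world:
  0 (successors {2, 3, 4, 5}): φ is true.
  1 (successors {0, 1, 5, 6}): φ is true.
  2 (successors {3, 5}): φ is true.
  3 (successors {0, 2, 3, 4, 5}): φ is true.
  4 (successors {1, 4, 5}): φ is true.
  5 (successors {1, 2, 4, 5, 6}): φ is true.
  6 (successors {0, 3, 5, 6}): φ is true.
For instance, at 1:
  At 1: [](<>(p -> ([]r -> r)) | r) is true, <>s is true, so [](<>(p -> ([]r -> r)) | r) | <>s is true.
    At 1: [](<>(p -> ([]r -> r)) | r) requires <>(p -> ([]r -> r)) | r at every successor {0, 1, 5, 6}.
      At 0: <>(p -> ([]r -> r)) | r is true.
      At 1: <>(p -> ([]r -> r)) | r is true.
      At 5: <>(p -> ([]r -> r)) | r is true.
      At 6: <>(p -> ([]r -> r)) | r is true.
    So [](<>(p -> ([]r -> r)) | r) is true at 1.
    At 1: <>s requires s at some successor in {0, 1, 5, 6}.
      s holds at 1, so <>s is true at 1.
Satisfying worlds: {0, 1, 2, 3, 4, 5, 6}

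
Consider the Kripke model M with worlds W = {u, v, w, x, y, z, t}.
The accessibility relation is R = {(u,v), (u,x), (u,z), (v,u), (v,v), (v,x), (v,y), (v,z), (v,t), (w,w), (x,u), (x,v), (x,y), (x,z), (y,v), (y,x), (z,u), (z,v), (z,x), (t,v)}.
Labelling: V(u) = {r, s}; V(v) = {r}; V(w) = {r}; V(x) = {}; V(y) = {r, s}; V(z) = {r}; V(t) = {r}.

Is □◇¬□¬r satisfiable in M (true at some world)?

Let φ = □◇¬□¬r. Evaluate φ at each world:
  u (successors {v, x, z}): φ is true.
  v (successors {u, v, x, y, z, t}): φ is true.
  w (successors {w}): φ is true.
  x (successors {u, v, y, z}): φ is true.
  y (successors {v, x}): φ is true.
  z (successors {u, v, x}): φ is true.
  t (successors {v}): φ is true.
Detail at u (witness):
  At u: □◇¬□¬r requires ◇¬□¬r at every successor {v, x, z}.
      At v: ◇¬□¬r requires ¬□¬r at some successor in {u, v, x, y, z, t}.
        ¬□¬r holds at u, so ◇¬□¬r is true at v.
      At x: ◇¬□¬r requires ¬□¬r at some successor in {u, v, y, z}.
        ¬□¬r holds at u, so ◇¬□¬r is true at x.
      At z: ◇¬□¬r requires ¬□¬r at some successor in {u, v, x}.
        ¬□¬r holds at u, so ◇¬□¬r is true at z.
  So □◇¬□¬r is true at u.

Yes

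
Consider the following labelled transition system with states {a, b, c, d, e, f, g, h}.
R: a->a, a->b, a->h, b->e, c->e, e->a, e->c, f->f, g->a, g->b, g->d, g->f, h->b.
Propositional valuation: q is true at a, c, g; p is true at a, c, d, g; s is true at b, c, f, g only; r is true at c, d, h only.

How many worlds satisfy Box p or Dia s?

Let φ = Box p or Dia s. Evaluate φ at each world:
  a (successors {a, b, h}): φ is true.
  b (successors {e}): φ is false.
  c (successors {e}): φ is false.
  d (successors ∅): φ is true.
  e (successors {a, c}): φ is true.
  f (successors {f}): φ is true.
  g (successors {a, b, d, f}): φ is true.
  h (successors {b}): φ is true.
For instance, at g:
  At g: Box p is false, Dia s is true, so Box p or Dia s is true.
    At g: Box p requires p at every successor {a, b, d, f}.
      p fails at b, so Box p is false at g.
    At g: Dia s requires s at some successor in {a, b, d, f}.
      s holds at b, so Dia s is true at g.
Satisfying worlds: {a, d, e, f, g, h}

6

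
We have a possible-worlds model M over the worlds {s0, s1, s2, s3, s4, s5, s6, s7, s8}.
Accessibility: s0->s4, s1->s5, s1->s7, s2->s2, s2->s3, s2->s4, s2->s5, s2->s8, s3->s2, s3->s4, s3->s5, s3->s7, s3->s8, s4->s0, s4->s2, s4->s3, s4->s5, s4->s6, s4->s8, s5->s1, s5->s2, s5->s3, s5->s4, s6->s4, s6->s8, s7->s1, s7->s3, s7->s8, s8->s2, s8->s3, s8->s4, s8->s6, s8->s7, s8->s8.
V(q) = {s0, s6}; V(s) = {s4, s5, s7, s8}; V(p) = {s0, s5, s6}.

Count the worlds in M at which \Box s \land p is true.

Let φ = \Box s \land p. Evaluate φ at each world:
  s0 (successors {s4}): φ is true.
  s1 (successors {s5, s7}): φ is false.
  s2 (successors {s2, s3, s4, s5, s8}): φ is false.
  s3 (successors {s2, s4, s5, s7, s8}): φ is false.
  s4 (successors {s0, s2, s3, s5, s6, s8}): φ is false.
  s5 (successors {s1, s2, s3, s4}): φ is false.
  s6 (successors {s4, s8}): φ is true.
  s7 (successors {s1, s3, s8}): φ is false.
  s8 (successors {s2, s3, s4, s6, s7, s8}): φ is false.
For instance, at s5:
  At s5: \Box s is false, p is true, so \Box s \land p is false.
    At s5: \Box s requires s at every successor {s1, s2, s3, s4}.
      s fails at s1, so \Box s is false at s5.
Satisfying worlds: {s0, s6}

2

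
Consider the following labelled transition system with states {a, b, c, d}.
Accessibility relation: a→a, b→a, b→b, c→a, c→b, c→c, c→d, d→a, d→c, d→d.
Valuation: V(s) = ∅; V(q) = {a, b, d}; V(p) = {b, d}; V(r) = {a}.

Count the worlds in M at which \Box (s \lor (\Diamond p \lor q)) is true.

Let φ = \Box (s \lor (\Diamond p \lor q)). Evaluate φ at each world:
  a (successors {a}): φ is true.
  b (successors {a, b}): φ is true.
  c (successors {a, b, c, d}): φ is true.
  d (successors {a, c, d}): φ is true.
For instance, at b:
  At b: \Box (s \lor (\Diamond p \lor q)) requires s \lor (\Diamond p \lor q) at every successor {a, b}.
      At a: s is false, \Diamond p \lor q is true, so s \lor (\Diamond p \lor q) is true.
      At b: s is false, \Diamond p \lor q is true, so s \lor (\Diamond p \lor q) is true.
  So \Box (s \lor (\Diamond p \lor q)) is true at b.
Satisfying worlds: {a, b, c, d}

4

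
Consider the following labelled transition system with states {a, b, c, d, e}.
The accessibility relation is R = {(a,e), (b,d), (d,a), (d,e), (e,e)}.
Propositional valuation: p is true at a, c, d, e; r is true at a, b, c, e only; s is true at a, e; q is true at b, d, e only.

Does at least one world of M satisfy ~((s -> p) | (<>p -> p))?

No

Recall that <>ψ holds at a world iff ψ holds at some accessible world.
Let φ = ~((s -> p) | (<>p -> p)). Evaluate φ at each world:
  a (successors {e}): φ is false.
  b (successors {d}): φ is false.
  c (successors ∅): φ is false.
  d (successors {a, e}): φ is false.
  e (successors {e}): φ is false.
For instance, at b:
  At b: (s -> p) | (<>p -> p) is true, so ~((s -> p) | (<>p -> p)) is false.
    At b: s -> p is true, <>p -> p is false, so (s -> p) | (<>p -> p) is true.
      At b: <>p is true, p is false, so <>p -> p is false.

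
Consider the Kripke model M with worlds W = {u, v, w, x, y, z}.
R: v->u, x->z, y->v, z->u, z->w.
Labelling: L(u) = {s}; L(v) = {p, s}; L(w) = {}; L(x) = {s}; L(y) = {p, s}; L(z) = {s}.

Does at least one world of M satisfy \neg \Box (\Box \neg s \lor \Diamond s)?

No

Let φ = \neg \Box (\Box \neg s \lor \Diamond s). Evaluate φ at each world:
  u (successors ∅): φ is false.
  v (successors {u}): φ is false.
  w (successors ∅): φ is false.
  x (successors {z}): φ is false.
  y (successors {v}): φ is false.
  z (successors {u, w}): φ is false.
For instance, at x:
  At x: \Box (\Box \neg s \lor \Diamond s) is true, so \neg \Box (\Box \neg s \lor \Diamond s) is false.
    At x: \Box (\Box \neg s \lor \Diamond s) requires \Box \neg s \lor \Diamond s at every successor {z}.
      At z: \Box \neg s \lor \Diamond s is true.
    So \Box (\Box \neg s \lor \Diamond s) is true at x.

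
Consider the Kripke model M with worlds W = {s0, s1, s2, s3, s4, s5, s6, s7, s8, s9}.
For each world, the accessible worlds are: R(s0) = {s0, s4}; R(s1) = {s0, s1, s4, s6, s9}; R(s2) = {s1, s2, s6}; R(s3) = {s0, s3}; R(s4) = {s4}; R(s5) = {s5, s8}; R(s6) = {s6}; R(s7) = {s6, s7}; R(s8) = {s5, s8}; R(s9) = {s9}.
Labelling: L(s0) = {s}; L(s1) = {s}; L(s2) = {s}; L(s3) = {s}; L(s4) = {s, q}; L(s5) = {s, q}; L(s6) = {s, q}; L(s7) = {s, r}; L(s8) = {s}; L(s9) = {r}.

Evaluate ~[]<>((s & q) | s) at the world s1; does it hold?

At s1: []<>((s & q) | s) is false, so ~[]<>((s & q) | s) is true.
  At s1: []<>((s & q) | s) requires <>((s & q) | s) at every successor {s0, s1, s4, s6, s9}.
    <>((s & q) | s) fails at s9, so []<>((s & q) | s) is false at s1.
      At s9: <>((s & q) | s) requires (s & q) | s at some successor in {s9}.
        At s9: (s & q) | s is false.
      So <>((s & q) | s) is false at s9.

Yes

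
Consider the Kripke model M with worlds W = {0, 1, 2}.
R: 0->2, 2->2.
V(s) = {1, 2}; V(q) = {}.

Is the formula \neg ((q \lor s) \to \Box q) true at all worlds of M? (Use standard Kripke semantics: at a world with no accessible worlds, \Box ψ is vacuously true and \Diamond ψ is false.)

Let φ = \neg ((q \lor s) \to \Box q). Evaluate φ at each world:
  0 (successors {2}): φ is false.
  1 (successors ∅): φ is false.
  2 (successors {2}): φ is true.
Detail at 0 (counterexample):
  At 0: (q \lor s) \to \Box q is true, so \neg ((q \lor s) \to \Box q) is false.
    At 0: q \lor s is false, \Box q is false, so (q \lor s) \to \Box q is true.
      At 0: \Box q requires q at every successor {2}.
        q fails at 2, so \Box q is false at 0.

No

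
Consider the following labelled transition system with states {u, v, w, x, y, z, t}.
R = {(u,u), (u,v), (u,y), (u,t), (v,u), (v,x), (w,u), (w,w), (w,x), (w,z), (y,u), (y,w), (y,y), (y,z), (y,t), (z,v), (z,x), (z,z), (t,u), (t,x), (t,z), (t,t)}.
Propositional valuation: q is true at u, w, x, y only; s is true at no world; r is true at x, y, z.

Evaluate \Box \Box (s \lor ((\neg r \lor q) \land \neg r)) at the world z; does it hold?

At z: \Box \Box (s \lor ((\neg r \lor q) \land \neg r)) requires \Box (s \lor ((\neg r \lor q) \land \neg r)) at every successor {v, x, z}.
  \Box (s \lor ((\neg r \lor q) \land \neg r)) fails at v, so \Box \Box (s \lor ((\neg r \lor q) \land \neg r)) is false at z.
    At v: \Box (s \lor ((\neg r \lor q) \land \neg r)) requires s \lor ((\neg r \lor q) \land \neg r) at every successor {u, x}.
      s \lor ((\neg r \lor q) \land \neg r) fails at x, so \Box (s \lor ((\neg r \lor q) \land \neg r)) is false at v.

No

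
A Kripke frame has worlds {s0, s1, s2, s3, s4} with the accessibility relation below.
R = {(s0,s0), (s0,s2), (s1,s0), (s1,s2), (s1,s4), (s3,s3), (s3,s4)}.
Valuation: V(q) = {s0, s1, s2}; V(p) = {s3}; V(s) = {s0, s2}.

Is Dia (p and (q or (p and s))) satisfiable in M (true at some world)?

No

Let φ = Dia (p and (q or (p and s))). Evaluate φ at each world:
  s0 (successors {s0, s2}): φ is false.
  s1 (successors {s0, s2, s4}): φ is false.
  s2 (successors ∅): φ is false.
  s3 (successors {s3, s4}): φ is false.
  s4 (successors ∅): φ is false.
For instance, at s1:
  At s1: Dia (p and (q or (p and s))) requires p and (q or (p and s)) at some successor in {s0, s2, s4}.
    At s0: p and (q or (p and s)) is false.
    At s2: p and (q or (p and s)) is false.
    At s4: p and (q or (p and s)) is false.
  So Dia (p and (q or (p and s))) is false at s1.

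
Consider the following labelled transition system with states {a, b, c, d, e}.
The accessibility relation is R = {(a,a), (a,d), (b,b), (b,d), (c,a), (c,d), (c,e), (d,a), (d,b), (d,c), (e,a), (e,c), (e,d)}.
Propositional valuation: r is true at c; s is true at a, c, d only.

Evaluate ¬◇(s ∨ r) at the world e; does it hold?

No

At e: ◇(s ∨ r) is true, so ¬◇(s ∨ r) is false.
  At e: ◇(s ∨ r) requires s ∨ r at some successor in {a, c, d}.
    s ∨ r holds at a, so ◇(s ∨ r) is true at e.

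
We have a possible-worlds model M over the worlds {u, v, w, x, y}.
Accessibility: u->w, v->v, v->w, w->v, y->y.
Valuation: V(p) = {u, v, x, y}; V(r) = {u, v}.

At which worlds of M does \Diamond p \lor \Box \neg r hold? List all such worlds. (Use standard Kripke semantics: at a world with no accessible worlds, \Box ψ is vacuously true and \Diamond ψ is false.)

Recall that \Box ψ holds at a world iff ψ holds at every accessible world, and \Diamond ψ holds iff ψ holds at some accessible world.
Let φ = \Diamond p \lor \Box \neg r. Evaluate φ at each world:
  u (successors {w}): φ is true.
  v (successors {v, w}): φ is true.
  w (successors {v}): φ is true.
  x (successors ∅): φ is true.
  y (successors {y}): φ is true.
For instance, at y:
  At y: \Diamond p is true, \Box \neg r is true, so \Diamond p \lor \Box \neg r is true.
    At y: \Diamond p requires p at some successor in {y}.
      p holds at y, so \Diamond p is true at y.
    At y: \Box \neg r requires \neg r at every successor {y}.
      At y: \neg r is true.
    So \Box \neg r is true at y.
Satisfying worlds: {u, v, w, x, y}

u, v, w, x, y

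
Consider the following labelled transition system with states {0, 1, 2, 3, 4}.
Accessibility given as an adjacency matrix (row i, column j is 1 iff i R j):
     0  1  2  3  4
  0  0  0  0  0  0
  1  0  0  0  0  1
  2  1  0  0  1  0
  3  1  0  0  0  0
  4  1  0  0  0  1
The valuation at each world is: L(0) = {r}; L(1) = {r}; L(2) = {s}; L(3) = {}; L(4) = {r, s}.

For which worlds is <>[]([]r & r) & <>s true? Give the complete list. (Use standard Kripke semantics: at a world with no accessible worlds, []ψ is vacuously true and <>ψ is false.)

1, 4

Let φ = <>[]([]r & r) & <>s. Evaluate φ at each world:
  0 (successors ∅): φ is false.
  1 (successors {4}): φ is true.
  2 (successors {0, 3}): φ is false.
  3 (successors {0}): φ is false.
  4 (successors {0, 4}): φ is true.
For instance, at 4:
  At 4: <>[]([]r & r) is true, <>s is true, so <>[]([]r & r) & <>s is true.
    At 4: <>[]([]r & r) requires []([]r & r) at some successor in {0, 4}.
      []([]r & r) holds at 0, so <>[]([]r & r) is true at 4.
    At 4: <>s requires s at some successor in {0, 4}.
      s holds at 4, so <>s is true at 4.
Satisfying worlds: {1, 4}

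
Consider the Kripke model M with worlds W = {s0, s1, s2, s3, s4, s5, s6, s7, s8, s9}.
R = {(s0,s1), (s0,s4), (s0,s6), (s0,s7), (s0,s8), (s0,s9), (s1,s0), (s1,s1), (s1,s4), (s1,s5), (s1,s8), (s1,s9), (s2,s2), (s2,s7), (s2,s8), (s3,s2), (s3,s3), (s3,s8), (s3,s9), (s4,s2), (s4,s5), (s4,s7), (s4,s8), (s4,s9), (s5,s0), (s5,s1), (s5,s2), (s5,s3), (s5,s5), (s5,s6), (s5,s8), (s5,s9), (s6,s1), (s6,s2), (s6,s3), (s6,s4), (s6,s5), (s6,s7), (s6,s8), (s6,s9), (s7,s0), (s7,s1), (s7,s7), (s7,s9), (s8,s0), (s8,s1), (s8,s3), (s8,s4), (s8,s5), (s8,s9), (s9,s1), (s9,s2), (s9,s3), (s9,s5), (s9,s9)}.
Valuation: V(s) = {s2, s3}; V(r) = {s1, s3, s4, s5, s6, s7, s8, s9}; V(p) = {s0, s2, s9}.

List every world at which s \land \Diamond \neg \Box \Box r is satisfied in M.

Let φ = s \land \Diamond \neg \Box \Box r. Evaluate φ at each world:
  s0 (successors {s1, s4, s6, s7, s8, s9}): φ is false.
  s1 (successors {s0, s1, s4, s5, s8, s9}): φ is false.
  s2 (successors {s2, s7, s8}): φ is true.
  s3 (successors {s2, s3, s8, s9}): φ is true.
  s4 (successors {s2, s5, s7, s8, s9}): φ is false.
  s5 (successors {s0, s1, s2, s3, s5, s6, s8, s9}): φ is false.
  s6 (successors {s1, s2, s3, s4, s5, s7, s8, s9}): φ is false.
  s7 (successors {s0, s1, s7, s9}): φ is false.
  s8 (successors {s0, s1, s3, s4, s5, s9}): φ is false.
  s9 (successors {s1, s2, s3, s5, s9}): φ is false.
For instance, at s2:
  At s2: s is true, \Diamond \neg \Box \Box r is true, so s \land \Diamond \neg \Box \Box r is true.
    At s2: \Diamond \neg \Box \Box r requires \neg \Box \Box r at some successor in {s2, s7, s8}.
      \neg \Box \Box r holds at s2, so \Diamond \neg \Box \Box r is true at s2.
Satisfying worlds: {s2, s3}

s2, s3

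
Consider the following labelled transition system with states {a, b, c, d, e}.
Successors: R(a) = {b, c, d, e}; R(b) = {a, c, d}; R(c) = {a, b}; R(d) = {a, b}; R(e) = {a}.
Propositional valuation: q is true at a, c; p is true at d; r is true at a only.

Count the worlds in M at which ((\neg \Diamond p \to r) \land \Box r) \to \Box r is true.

Recall that \Box ψ holds at a world iff ψ holds at every accessible world, and \Diamond ψ holds iff ψ holds at some accessible world.
Let φ = ((\neg \Diamond p \to r) \land \Box r) \to \Box r. Evaluate φ at each world:
  a (successors {b, c, d, e}): φ is true.
  b (successors {a, c, d}): φ is true.
  c (successors {a, b}): φ is true.
  d (successors {a, b}): φ is true.
  e (successors {a}): φ is true.
For instance, at c:
  At c: (\neg \Diamond p \to r) \land \Box r is false, \Box r is false, so ((\neg \Diamond p \to r) \land \Box r) \to \Box r is true.
    At c: \neg \Diamond p \to r is false, \Box r is false, so (\neg \Diamond p \to r) \land \Box r is false.
      At c: \neg \Diamond p is true, r is false, so \neg \Diamond p \to r is false.
      At c: \Box r requires r at every successor {a, b}.
        r fails at b, so \Box r is false at c.
    At c: \Box r requires r at every successor {a, b}.
      r fails at b, so \Box r is false at c.
Satisfying worlds: {a, b, c, d, e}

5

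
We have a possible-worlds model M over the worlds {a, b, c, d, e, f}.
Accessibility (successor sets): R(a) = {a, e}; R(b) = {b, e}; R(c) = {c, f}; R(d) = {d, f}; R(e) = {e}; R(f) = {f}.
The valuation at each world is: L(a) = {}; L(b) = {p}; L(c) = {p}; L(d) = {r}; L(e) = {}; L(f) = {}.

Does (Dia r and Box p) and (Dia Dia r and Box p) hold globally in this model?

No

Let φ = (Dia r and Box p) and (Dia Dia r and Box p). Evaluate φ at each world:
  a (successors {a, e}): φ is false.
  b (successors {b, e}): φ is false.
  c (successors {c, f}): φ is false.
  d (successors {d, f}): φ is false.
  e (successors {e}): φ is false.
  f (successors {f}): φ is false.
Detail at a (counterexample):
  At a: Dia r and Box p is false, Dia Dia r and Box p is false, so (Dia r and Box p) and (Dia Dia r and Box p) is false.
    At a: Dia r is false, Box p is false, so Dia r and Box p is false.
      At a: Dia r requires r at some successor in {a, e}.
        At a: r is false.
        At e: r is false.
      So Dia r is false at a.
      At a: Box p requires p at every successor {a, e}.
        p fails at a, so Box p is false at a.
    At a: Dia Dia r is false, Box p is false, so Dia Dia r and Box p is false.
      At a: Dia Dia r requires Dia r at some successor in {a, e}.
        At a: Dia r is false.
        At e: Dia r is false.
      So Dia Dia r is false at a.
      At a: Box p requires p at every successor {a, e}.
        p fails at a, so Box p is false at a.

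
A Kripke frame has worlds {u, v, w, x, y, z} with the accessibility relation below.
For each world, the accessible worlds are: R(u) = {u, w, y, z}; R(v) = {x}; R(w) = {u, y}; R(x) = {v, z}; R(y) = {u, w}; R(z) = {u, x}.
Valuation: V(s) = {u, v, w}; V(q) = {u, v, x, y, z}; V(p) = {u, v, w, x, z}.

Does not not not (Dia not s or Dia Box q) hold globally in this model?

No

Recall that Box ψ holds at a world iff ψ holds at every accessible world, and Dia ψ holds iff ψ holds at some accessible world.
Let φ = not not not (Dia not s or Dia Box q). Evaluate φ at each world:
  u (successors {u, w, y, z}): φ is false.
  v (successors {x}): φ is false.
  w (successors {u, y}): φ is false.
  x (successors {v, z}): φ is false.
  y (successors {u, w}): φ is false.
  z (successors {u, x}): φ is false.
Detail at u (counterexample):
  At u: not not (Dia not s or Dia Box q) is true, so not not not (Dia not s or Dia Box q) is false.
    At u: not (Dia not s or Dia Box q) is false, so not not (Dia not s or Dia Box q) is true.
      At u: Dia not s or Dia Box q is true, so not (Dia not s or Dia Box q) is false.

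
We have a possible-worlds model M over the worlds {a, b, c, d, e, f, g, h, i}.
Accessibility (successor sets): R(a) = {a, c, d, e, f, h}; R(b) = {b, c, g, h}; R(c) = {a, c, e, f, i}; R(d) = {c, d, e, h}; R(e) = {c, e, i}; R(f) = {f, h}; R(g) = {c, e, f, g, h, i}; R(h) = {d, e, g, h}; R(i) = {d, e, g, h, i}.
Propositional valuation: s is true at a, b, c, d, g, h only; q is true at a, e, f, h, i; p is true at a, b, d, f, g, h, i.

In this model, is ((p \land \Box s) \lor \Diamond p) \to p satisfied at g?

Recall that \Box ψ holds at a world iff ψ holds at every accessible world, and \Diamond ψ holds iff ψ holds at some accessible world.
At g: (p \land \Box s) \lor \Diamond p is true, p is true, so ((p \land \Box s) \lor \Diamond p) \to p is true.
  At g: p \land \Box s is false, \Diamond p is true, so (p \land \Box s) \lor \Diamond p is true.
    At g: p is true, \Box s is false, so p \land \Box s is false.
      At g: \Box s requires s at every successor {c, e, f, g, h, i}.
        s fails at e, so \Box s is false at g.
    At g: \Diamond p requires p at some successor in {c, e, f, g, h, i}.
      p holds at f, so \Diamond p is true at g.

Yes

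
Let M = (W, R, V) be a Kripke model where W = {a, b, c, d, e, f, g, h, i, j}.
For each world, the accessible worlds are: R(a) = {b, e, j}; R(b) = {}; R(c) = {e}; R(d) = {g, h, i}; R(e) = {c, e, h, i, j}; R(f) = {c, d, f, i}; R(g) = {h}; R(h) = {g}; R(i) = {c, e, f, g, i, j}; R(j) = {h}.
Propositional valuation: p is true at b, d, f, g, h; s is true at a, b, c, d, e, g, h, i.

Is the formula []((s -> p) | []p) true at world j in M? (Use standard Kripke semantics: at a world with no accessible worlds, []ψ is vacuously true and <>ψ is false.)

At j: []((s -> p) | []p) requires (s -> p) | []p at every successor {h}.
    At h: s -> p is true, []p is true, so (s -> p) | []p is true.
      At h: []p requires p at every successor {g}.
        At g: p is true.
      So []p is true at h.
So []((s -> p) | []p) is true at j.

Yes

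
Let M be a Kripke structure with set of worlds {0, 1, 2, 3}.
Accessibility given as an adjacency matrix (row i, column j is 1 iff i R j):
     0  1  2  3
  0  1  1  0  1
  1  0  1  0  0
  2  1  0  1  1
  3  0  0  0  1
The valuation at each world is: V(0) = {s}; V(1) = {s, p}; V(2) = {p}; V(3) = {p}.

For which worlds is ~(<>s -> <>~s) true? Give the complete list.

1

Let φ = ~(<>s -> <>~s). Evaluate φ at each world:
  0 (successors {0, 1, 3}): φ is false.
  1 (successors {1}): φ is true.
  2 (successors {0, 2, 3}): φ is false.
  3 (successors {3}): φ is false.
For instance, at 2:
  At 2: <>s -> <>~s is true, so ~(<>s -> <>~s) is false.
    At 2: <>s is true, <>~s is true, so <>s -> <>~s is true.
      At 2: <>s requires s at some successor in {0, 2, 3}.
        s holds at 0, so <>s is true at 2.
      At 2: <>~s requires ~s at some successor in {0, 2, 3}.
        ~s holds at 2, so <>~s is true at 2.
Satisfying worlds: {1}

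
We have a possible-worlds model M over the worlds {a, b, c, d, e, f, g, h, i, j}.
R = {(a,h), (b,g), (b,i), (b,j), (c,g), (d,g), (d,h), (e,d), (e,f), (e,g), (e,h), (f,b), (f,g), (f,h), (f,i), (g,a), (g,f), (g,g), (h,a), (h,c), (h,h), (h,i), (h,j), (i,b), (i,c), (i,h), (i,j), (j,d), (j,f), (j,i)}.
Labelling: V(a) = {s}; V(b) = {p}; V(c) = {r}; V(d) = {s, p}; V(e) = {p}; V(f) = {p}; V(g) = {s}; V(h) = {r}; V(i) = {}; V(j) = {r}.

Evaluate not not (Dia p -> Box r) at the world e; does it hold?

No

At e: not (Dia p -> Box r) is true, so not not (Dia p -> Box r) is false.
  At e: Dia p -> Box r is false, so not (Dia p -> Box r) is true.
    At e: Dia p is true, Box r is false, so Dia p -> Box r is false.
      At e: Dia p requires p at some successor in {d, f, g, h}.
        p holds at d, so Dia p is true at e.
      At e: Box r requires r at every successor {d, f, g, h}.
        r fails at d, so Box r is false at e.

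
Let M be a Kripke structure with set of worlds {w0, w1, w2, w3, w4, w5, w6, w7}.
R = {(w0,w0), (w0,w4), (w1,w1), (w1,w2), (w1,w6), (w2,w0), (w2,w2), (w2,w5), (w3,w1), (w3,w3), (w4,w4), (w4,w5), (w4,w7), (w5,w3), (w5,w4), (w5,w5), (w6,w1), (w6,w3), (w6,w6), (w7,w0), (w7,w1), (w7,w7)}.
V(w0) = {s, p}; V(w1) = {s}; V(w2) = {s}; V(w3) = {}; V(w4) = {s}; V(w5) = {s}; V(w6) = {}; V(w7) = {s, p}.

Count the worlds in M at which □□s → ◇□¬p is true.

Let φ = □□s → ◇□¬p. Evaluate φ at each world:
  w0 (successors {w0, w4}): φ is false.
  w1 (successors {w1, w2, w6}): φ is true.
  w2 (successors {w0, w2, w5}): φ is true.
  w3 (successors {w1, w3}): φ is true.
  w4 (successors {w4, w5, w7}): φ is true.
  w5 (successors {w3, w4, w5}): φ is true.
  w6 (successors {w1, w3, w6}): φ is true.
  w7 (successors {w0, w1, w7}): φ is true.
For instance, at w1:
  At w1: □□s is false, ◇□¬p is true, so □□s → ◇□¬p is true.
    At w1: □□s requires □s at every successor {w1, w2, w6}.
      □s fails at w1, so □□s is false at w1.
    At w1: ◇□¬p requires □¬p at some successor in {w1, w2, w6}.
      □¬p holds at w1, so ◇□¬p is true at w1.
Satisfying worlds: {w1, w2, w3, w4, w5, w6, w7}

7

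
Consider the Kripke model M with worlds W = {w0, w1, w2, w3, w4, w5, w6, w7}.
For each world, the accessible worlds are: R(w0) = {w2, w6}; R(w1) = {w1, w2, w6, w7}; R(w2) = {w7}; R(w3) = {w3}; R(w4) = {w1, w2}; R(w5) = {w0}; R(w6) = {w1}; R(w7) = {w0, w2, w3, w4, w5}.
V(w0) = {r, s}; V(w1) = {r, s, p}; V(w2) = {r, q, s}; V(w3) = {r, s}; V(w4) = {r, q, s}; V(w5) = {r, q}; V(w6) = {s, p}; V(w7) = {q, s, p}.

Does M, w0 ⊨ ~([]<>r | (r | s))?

At w0: []<>r | (r | s) is true, so ~([]<>r | (r | s)) is false.
  At w0: []<>r is false, r | s is true, so []<>r | (r | s) is true.
    At w0: []<>r requires <>r at every successor {w2, w6}.
      <>r fails at w2, so []<>r is false at w0.

No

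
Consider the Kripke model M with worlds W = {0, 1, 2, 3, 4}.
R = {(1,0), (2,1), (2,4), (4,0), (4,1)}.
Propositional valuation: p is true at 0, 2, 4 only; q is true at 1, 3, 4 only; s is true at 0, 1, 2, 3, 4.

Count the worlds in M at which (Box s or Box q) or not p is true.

Let φ = (Box s or Box q) or not p. Evaluate φ at each world:
  0 (successors ∅): φ is true.
  1 (successors {0}): φ is true.
  2 (successors {1, 4}): φ is true.
  3 (successors ∅): φ is true.
  4 (successors {0, 1}): φ is true.
For instance, at 4:
  At 4: Box s or Box q is true, not p is false, so (Box s or Box q) or not p is true.
    At 4: Box s is true, Box q is false, so Box s or Box q is true.
      At 4: Box s requires s at every successor {0, 1}.
        At 0: s is true.
        At 1: s is true.
      So Box s is true at 4.
      At 4: Box q requires q at every successor {0, 1}.
        q fails at 0, so Box q is false at 4.
Satisfying worlds: {0, 1, 2, 3, 4}

5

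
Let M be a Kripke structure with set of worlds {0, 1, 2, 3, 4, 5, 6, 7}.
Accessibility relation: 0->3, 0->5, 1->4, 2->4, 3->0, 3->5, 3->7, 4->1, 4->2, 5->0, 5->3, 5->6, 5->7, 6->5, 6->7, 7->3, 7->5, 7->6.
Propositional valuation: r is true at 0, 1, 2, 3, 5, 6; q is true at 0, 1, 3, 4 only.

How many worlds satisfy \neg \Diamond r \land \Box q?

2

Recall that \Box ψ holds at a world iff ψ holds at every accessible world, and \Diamond ψ holds iff ψ holds at some accessible world.
Let φ = \neg \Diamond r \land \Box q. Evaluate φ at each world:
  0 (successors {3, 5}): φ is false.
  1 (successors {4}): φ is true.
  2 (successors {4}): φ is true.
  3 (successors {0, 5, 7}): φ is false.
  4 (successors {1, 2}): φ is false.
  5 (successors {0, 3, 6, 7}): φ is false.
  6 (successors {5, 7}): φ is false.
  7 (successors {3, 5, 6}): φ is false.
For instance, at 2:
  At 2: \neg \Diamond r is true, \Box q is true, so \neg \Diamond r \land \Box q is true.
    At 2: \Diamond r is false, so \neg \Diamond r is true.
      At 2: \Diamond r requires r at some successor in {4}.
        At 4: r is false.
      So \Diamond r is false at 2.
    At 2: \Box q requires q at every successor {4}.
      At 4: q is true.
    So \Box q is true at 2.
Satisfying worlds: {1, 2}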